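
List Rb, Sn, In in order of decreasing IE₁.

Rb is in period 5, group 1; In is in period 5, group 13; Sn is in period 5, group 14.
Across a period the outer electron is held more tightly (higher IE₁); down a group it sits in a higher shell, more shielded, and comes off more easily.
All lie in period 5, so first ionization energy increases left to right.
So from highest to lowest: Sn > In > Rb.

Sn, In, Rb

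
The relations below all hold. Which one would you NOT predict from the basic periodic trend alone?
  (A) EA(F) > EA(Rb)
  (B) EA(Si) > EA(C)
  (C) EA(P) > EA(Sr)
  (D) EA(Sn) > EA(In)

The general trend: electron affinity increases across a period and decreases down a group.
(A) F (period 2, group 17) vs Rb (period 5, group 1): the stated order agrees with the simple trend.
(B) Si (period 3, group 14) vs C (period 2, group 14): the stated order contradicts the simple trend.
(C) P (period 3, group 15) vs Sr (period 5, group 2): the stated order agrees with the simple trend.
(D) Sn (period 5, group 14) vs In (period 5, group 13): the stated order agrees with the simple trend.
The exception is (B): Si's larger, more diffuse 3p orbitals accept an added electron slightly more readily than C's compact 2p.

(B)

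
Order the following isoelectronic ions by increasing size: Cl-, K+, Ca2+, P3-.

All of these have 18 electrons, so size is governed by nuclear charge alone: the more protons, the stronger the pull on the same electron cloud, and the smaller the ion.
Nuclear charges: Ca2+ (Z=20), K+ (Z=19), Cl- (Z=17), P3- (Z=15).
Smallest to largest: Ca2+ < K+ < Cl- < P3-.

Ca2+ < K+ < Cl- < P3-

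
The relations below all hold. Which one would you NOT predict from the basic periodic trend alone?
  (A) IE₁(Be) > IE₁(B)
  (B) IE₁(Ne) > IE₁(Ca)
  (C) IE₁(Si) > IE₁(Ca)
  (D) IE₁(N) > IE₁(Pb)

The general trend: first ionization energy increases across a period and decreases down a group.
(A) Be (period 2, group 2) vs B (period 2, group 13): the stated order contradicts the simple trend.
(B) Ne (period 2, group 18) vs Ca (period 4, group 2): the stated order agrees with the simple trend.
(C) Si (period 3, group 14) vs Ca (period 4, group 2): the stated order agrees with the simple trend.
(D) N (period 2, group 15) vs Pb (period 6, group 14): the stated order agrees with the simple trend.
The exception is (A): removing B's lone 2p electron is easier than breaking Be's filled 2s².

(A)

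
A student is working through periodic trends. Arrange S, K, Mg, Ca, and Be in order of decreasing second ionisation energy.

After 1 electron has been removed, what remains? S⁺ still has 5 valence electrons; K⁺ is the bare [Ar] core; Mg⁺ still has 1 valence electron; Ca⁺ still has 1 valence electron; Be⁺ still has 1 valence electron.
Core electrons are held far more tightly than valence electrons, so K tops the IE_2 order.
Valence configurations: S⁺ [Ne]3s²3p³, Mg⁺ [Ne]3s¹, Ca⁺ [Ar]4s¹, Be⁺ [He]2s¹.
Approximate IE_2 values (kJ/mol): S 2252, K 3052, Mg 1451, Ca 1145, Be 1757.
Putting it together, IE_2: Ca < Mg < Be < S < K.

K > S > Be > Mg > Ca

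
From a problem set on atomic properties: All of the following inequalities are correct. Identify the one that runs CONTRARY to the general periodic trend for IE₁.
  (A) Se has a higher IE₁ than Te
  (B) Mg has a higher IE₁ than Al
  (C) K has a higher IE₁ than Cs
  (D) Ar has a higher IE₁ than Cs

The general trend: IE₁ increases across a period and decreases down a group.
(A) Se (period 4, group 16) vs Te (period 5, group 16): the stated order agrees with the simple trend.
(B) Mg (period 3, group 2) vs Al (period 3, group 13): the stated order contradicts the simple trend.
(C) K (period 4, group 1) vs Cs (period 6, group 1): the stated order agrees with the simple trend.
(D) Ar (period 3, group 18) vs Cs (period 6, group 1): the stated order agrees with the simple trend.
The exception is (B): Al's single 3p electron is easier to remove than one from Mg's filled 3s².

(B)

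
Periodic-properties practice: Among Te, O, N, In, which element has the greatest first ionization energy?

N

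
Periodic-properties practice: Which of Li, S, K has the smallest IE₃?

S

Consider each +2 ion: Li²⁺ is already 1 electron into the core; S²⁺ still has 4 valence electrons; K²⁺ is already 1 electron into the core.
Breaking into a closed-shell core is much more expensive than removing a leftover valence electron — K and Li have the largest IE_3 here.
Tabulated IE_3 (kJ/mol): Li 11815, S 3357, K 4420.
So the third ionization energies run S < K < Li.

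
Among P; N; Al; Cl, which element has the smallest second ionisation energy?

Al

IE_2 is the cost of taking one more electron from the +1 cation: P⁺ still has 4 valence electrons; N⁺ still has 4 valence electrons; Al⁺ still has 2 valence electrons; Cl⁺ still has 6 valence electrons.
All are still removing valence electrons, so compare the +1 ions as you would atoms: IE_2 generally rises across a period (higher Z_eff) and falls down a group (larger shell), subject to the usual subshell exceptions.
Valence configurations: P⁺ [Ne]3s²3p², N⁺ [He]2s²2p², Al⁺ [Ne]3s², Cl⁺ [Ne]3s²3p⁴.
Tabulated IE_2 (kJ/mol): P 1907, N 2856, Al 1817, Cl 2298.
So the second ionization energies run Al < P < Cl < N.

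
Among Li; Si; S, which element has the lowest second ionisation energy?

Si

After 1 electron has been removed, what remains? Li⁺ is the bare [He] core; Si⁺ still has 3 valence electrons; S⁺ still has 5 valence electrons.
Core electrons are held far more tightly than valence electrons, so Li tops the IE_2 order.
Valence configurations: Si⁺ [Ne]3s²3p¹, S⁺ [Ne]3s²3p³.
Tabulated IE_2 (kJ/mol): Li 7298, Si 1577, S 2252.
Hence IE_2: Si < S < Li.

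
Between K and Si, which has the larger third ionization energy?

K

The third ionization energy removes an electron from the +2 ion. For each element: K²⁺ is already 1 electron into the core; Si²⁺ still has 2 valence electrons.
Core electrons are held far more tightly than valence electrons, so K tops the IE_3 order.
Approximate IE_3 values (kJ/mol): K 4420, Si 3232.
Putting it together, IE_3: Si < K.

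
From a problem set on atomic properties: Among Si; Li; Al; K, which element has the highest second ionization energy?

Li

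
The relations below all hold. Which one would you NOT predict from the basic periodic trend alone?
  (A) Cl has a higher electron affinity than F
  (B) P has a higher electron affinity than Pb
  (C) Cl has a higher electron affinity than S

(A)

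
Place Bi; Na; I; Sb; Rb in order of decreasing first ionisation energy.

I > Sb > Bi > Na > Rb

Na is in period 3, group 1; Rb is in period 5, group 1; Sb is in period 5, group 15; I is in period 5, group 17; Bi is in period 6, group 15.
Across a period the outer electron is held more tightly (higher IE₁); down a group it sits in a higher shell, more shielded, and comes off more easily.
Here both period and group differ, so the two effects have to be weighed against each other.
Na > Rb: they share group 1; the group trend gives Na the larger value.
Bi > Na: period and group pull opposite ways; the across-period shift dominates (703 vs 496 kJ/mol).
Sb > Bi: Sb sits above Bi in group 15, so the down-group effect alone puts Sb higher.
I > Sb: I lies to the right of Sb in period 5, so the across-period effect alone puts I higher.
Approximate values (kJ/mol): Na 496, Rb 403, Sb 831, I 1008, Bi 703.
So from highest to lowest: I > Sb > Bi > Na > Rb.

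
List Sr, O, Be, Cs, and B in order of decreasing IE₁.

IE₁ increases left→right with effective nuclear charge and decreases top→bottom as the valence shell moves farther out.
Neither a single period nor a single group — weigh both effects.
Sr > Cs: relative to Cs, both the across-period and down-group shifts push Sr's first ionization energy up.
B > Sr: relative to Sr, both the across-period and down-group shifts push B's first ionization energy up.
Be > B: this pair runs against the simple trend — see the exception note.
O > Be: O lies to the right of Be in period 2, so the across-period effect alone puts O higher.
Note the exception: Be has a higher first ionization energy than B, contrary to the simple trend — removing B's lone 2p electron is easier than breaking Be's filled 2s².
For reference (kJ/mol): Be 900, B 801, O 1314, Sr 550, Cs 376.
So from highest to lowest: O > Be > B > Sr > Cs.

O > Be > B > Sr > Cs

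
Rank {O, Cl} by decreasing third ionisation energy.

Consider each +2 ion: O²⁺ still has 4 valence electrons; Cl²⁺ still has 5 valence electrons.
All are still removing valence electrons, so compare the +2 ions as you would atoms: IE_3 generally rises across a period (higher Z_eff) and falls down a group (larger shell), subject to the usual subshell exceptions.
Valence configurations: O²⁺ [He]2s²2p², Cl²⁺ [Ne]3s²3p³.
Tabulated IE_3 (kJ/mol): O 5300, Cl 3822.
Putting it together, IE_3: Cl < O.

O, Cl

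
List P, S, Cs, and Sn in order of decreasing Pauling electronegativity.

Atoms toward the upper right of the periodic table pull bonding electrons most strongly.
Here both period and group differ, so the two effects have to be weighed against each other.
Sn > Cs: relative to Cs, both the across-period and down-group shifts push Sn's electronegativity up.
P > Sn: both effects reinforce here, so P is clearly the higher of the two.
S > P: S lies to the right of P in period 3, so the across-period effect alone puts S higher.
Approximate values (Pauling): P 2.19, S 2.58, Sn 1.96, Cs 0.79.
So from highest to lowest: S > P > Sn > Cs.

S > P > Sn > Cs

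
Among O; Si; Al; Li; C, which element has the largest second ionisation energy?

Li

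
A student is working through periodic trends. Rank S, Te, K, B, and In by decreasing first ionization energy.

S, Te, B, In, K

B is in period 2, group 13; S is in period 3, group 16; K is in period 4, group 1; In is in period 5, group 13; Te is in period 5, group 16.
Across a period the outer electron is held more tightly (higher IE₁); down a group it sits in a higher shell, more shielded, and comes off more easily.
These span different periods and groups, so the two trends combine.
In > K: the two effects oppose for this pair; the across-period effect wins (558 vs 419 kJ/mol).
B > In: they share group 13; the group trend gives B the larger value.
Te > B: period and group pull opposite ways; the across-period shift dominates (869 vs 801 kJ/mol).
S > Te: S sits above Te in group 16, so the down-group effect alone puts S higher.
Approximate values (kJ/mol): B 801, S 1000, K 419, In 558, Te 869.
So from highest to lowest: S > Te > B > In > K.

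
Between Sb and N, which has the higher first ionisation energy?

Across a period the outer electron is held more tightly (higher IE₁); down a group it sits in a higher shell, more shielded, and comes off more easily.
All are in group 15, so first ionization energy increases up the group.
So N has the higher first ionisation energy (N > Sb).

N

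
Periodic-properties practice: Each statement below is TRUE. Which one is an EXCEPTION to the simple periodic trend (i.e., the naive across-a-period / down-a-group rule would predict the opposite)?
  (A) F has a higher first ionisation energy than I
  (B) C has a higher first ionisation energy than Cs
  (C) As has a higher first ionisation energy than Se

The general trend: first ionisation energy increases across a period and decreases down a group.
(A) F (period 2, group 17) vs I (period 5, group 17): the stated order agrees with the simple trend.
(B) C (period 2, group 14) vs Cs (period 6, group 1): the stated order agrees with the simple trend.
(C) As (period 4, group 15) vs Se (period 4, group 16): the stated order contradicts the simple trend.
The exception is (C): Se (4p⁴) ionizes more easily than half-filled As (4p³).

(C)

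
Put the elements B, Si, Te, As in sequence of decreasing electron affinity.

B is in period 2, group 13; Si is in period 3, group 14; As is in period 4, group 15; Te is in period 5, group 16.
Adding an electron releases more energy for atoms nearer the top right (short of the noble gases).
A diagonal step moves right (one effect) and down (the opposite effect) at once.
As > B: the two effects oppose for this pair; the across-period effect wins (78 vs 27 kJ/mol).
Si > As: the two effects oppose for this pair; the down-group effect wins (134 vs 78 kJ/mol).
Te > Si: period and group pull opposite ways; the across-period shift dominates (190 vs 134 kJ/mol).
For reference (kJ/mol): B 27, Si 134, As 78, Te 190.
So from highest to lowest: Te > Si > As > B.

Te, Si, As, B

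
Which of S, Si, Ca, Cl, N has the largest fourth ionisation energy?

IE_4 is the cost of taking one more electron from the +3 cation: S³⁺ still has 3 valence electrons; Si³⁺ still has 1 valence electron; Ca³⁺ is already 1 electron into the core; Cl³⁺ still has 4 valence electrons; N³⁺ still has 2 valence electrons.
Usually core removal costs more than valence removal, but here the competition is close: a tightly held n=2 valence electron can cost more to remove than an n=3 core electron, so the actual values have to decide it.
Valence configurations: S³⁺ [Ne]3s²3p¹, Si³⁺ [Ne]3s¹, Cl³⁺ [Ne]3s²3p², N³⁺ [He]2s².
Approximate IE_4 values (kJ/mol): S 4556, Si 4356, Ca 6491, Cl 5159, N 7475.
Putting it together, IE_4: Si < S < Cl < Ca < N.

N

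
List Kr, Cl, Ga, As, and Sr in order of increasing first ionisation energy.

Sr < Ga < As < Cl < Kr

Cl is in period 3, group 17; Ga is in period 4, group 13; As is in period 4, group 15; Kr is in period 4, group 18; Sr is in period 5, group 2.
First ionization energy rises across a period (greater Z_eff holds electrons more tightly) and falls down a group (valence electrons are farther from the nucleus).
These span different periods and groups, so the two trends combine.
Ga > Sr: both effects reinforce here, so Ga is clearly the higher of the two.
As > Ga: As lies to the right of Ga in period 4, so the across-period effect alone puts As higher.
Cl > As: relative to As, both the across-period and down-group shifts push Cl's first ionization energy up.
Kr > Cl: period and group pull opposite ways; the across-period shift dominates (1351 vs 1251 kJ/mol).
Approximate values (kJ/mol): Cl 1251, Ga 579, As 947, Kr 1351, Sr 550.
So from lowest to highest: Sr < Ga < As < Cl < Kr.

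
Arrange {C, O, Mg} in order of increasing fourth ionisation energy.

C < O < Mg

The fourth ionization energy removes an electron from the +3 ion. For each element: C³⁺ still has 1 valence electron; O³⁺ still has 3 valence electrons; Mg³⁺ is already 1 electron into the core.
Pulling an electron out of a noble-gas core costs far more than removing a remaining valence electron, so Mg sits at the high end of IE_4.
Valence configurations: C³⁺ [He]2s¹, O³⁺ [He]2s²2p¹.
Approximate IE_4 values (kJ/mol): C 6223, O 7469, Mg 10543.
Overall IE_4 order: C < O < Mg.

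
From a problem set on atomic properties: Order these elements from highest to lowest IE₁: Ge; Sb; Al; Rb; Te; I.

I > Te > Sb > Ge > Al > Rb

Al is in period 3, group 13; Ge is in period 4, group 14; Rb is in period 5, group 1; Sb is in period 5, group 15; Te is in period 5, group 16; I is in period 5, group 17.
IE₁ increases left→right with effective nuclear charge and decreases top→bottom as the valence shell moves farther out.
Here both period and group differ, so the two effects have to be weighed against each other.
Al > Rb: both effects reinforce here, so Al is clearly the higher of the two.
Ge > Al: the two effects oppose for this pair; the across-period effect wins (762 vs 578 kJ/mol).
Sb > Ge: the two effects oppose for this pair; the across-period effect wins (831 vs 762 kJ/mol).
Te > Sb: both are in period 5; the period trend gives Te the larger value.
I > Te: both are in period 5; the period trend gives I the larger value.
Tabulated first ionization energy (kJ/mol): Al 578, Ge 762, Rb 403, Sb 831, Te 869, I 1008.
So from highest to lowest: I > Te > Sb > Ge > Al > Rb.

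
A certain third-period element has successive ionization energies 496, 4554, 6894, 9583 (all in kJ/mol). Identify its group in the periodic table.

Look for the largest jump between consecutive ionization energies: IE2/IE1 ≈ 9.2, far larger than any earlier ratio.
That jump marks the point where a core electron is being removed. So the atom has 1 valence electron.
A main-group element with 1 valence electron is in group 1.

Group 1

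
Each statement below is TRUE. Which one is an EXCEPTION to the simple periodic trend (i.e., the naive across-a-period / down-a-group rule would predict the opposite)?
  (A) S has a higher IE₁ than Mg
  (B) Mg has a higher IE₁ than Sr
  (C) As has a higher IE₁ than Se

(C)

The general trend: IE₁ increases across a period and decreases down a group.
(A) S (period 3, group 16) vs Mg (period 3, group 2): the stated order agrees with the simple trend.
(B) Mg (period 3, group 2) vs Sr (period 5, group 2): the stated order agrees with the simple trend.
(C) As (period 4, group 15) vs Se (period 4, group 16): the stated order contradicts the simple trend.
The exception is (C): Se (4p⁴) ionizes more easily than half-filled As (4p³).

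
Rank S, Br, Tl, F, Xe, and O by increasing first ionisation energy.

O is in period 2, group 16; F is in period 2, group 17; S is in period 3, group 16; Br is in period 4, group 17; Xe is in period 5, group 18; Tl is in period 6, group 13.
Across a period the outer electron is held more tightly (higher IE₁); down a group it sits in a higher shell, more shielded, and comes off more easily.
Neither a single period nor a single group — weigh both effects.
S > Tl: both effects reinforce here, so S is clearly the higher of the two.
Br > S: the two effects oppose for this pair; the across-period effect wins (1140 vs 1000 kJ/mol).
Xe > Br: period and group pull opposite ways; the across-period shift dominates (1170 vs 1140 kJ/mol).
O > Xe: the two effects oppose for this pair; the down-group effect wins (1314 vs 1170 kJ/mol).
F > O: F lies to the right of O in period 2, so the across-period effect alone puts F higher.
For reference (kJ/mol): O 1314, F 1681, S 1000, Br 1140, Xe 1170, Tl 589.
So from lowest to highest: Tl < S < Br < Xe < O < F.

Tl, S, Br, Xe, O, F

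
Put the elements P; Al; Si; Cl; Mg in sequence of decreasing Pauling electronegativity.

Cl, P, Si, Al, Mg

Mg is in period 3, group 2; Al is in period 3, group 13; Si is in period 3, group 14; P is in period 3, group 15; Cl is in period 3, group 17.
EN rises left→right (higher Z_eff, smaller atoms) and falls top→bottom (larger, more shielded atoms).
All lie in period 3, so electronegativity increases left to right.
So from highest to lowest: Cl > P > Si > Al > Mg.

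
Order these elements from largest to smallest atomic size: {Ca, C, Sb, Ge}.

C is in period 2, group 14; Ca is in period 4, group 2; Ge is in period 4, group 14; Sb is in period 5, group 15.
Across a period the added protons contract the valence shell; down a group each new principal shell makes the atom larger.
Neither a single period nor a single group — weigh both effects.
Ge > C: Ge sits below C in group 14, so the down-group effect alone puts Ge larger.
Sb > Ge: the two effects oppose for this pair; the down-group effect wins (140 vs 121 pm).
Ca > Sb: period and group pull opposite ways; the across-period shift dominates (171 vs 140 pm).
Tabulated atomic radius (pm): C 75, Ca 171, Ge 121, Sb 140.
So from largest to smallest: Ca > Sb > Ge > C.

Ca > Sb > Ge > C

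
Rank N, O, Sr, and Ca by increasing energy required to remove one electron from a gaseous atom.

First ionization energy rises across a period (greater Z_eff holds electrons more tightly) and falls down a group (valence electrons are farther from the nucleus).
Here both period and group differ, so the two effects have to be weighed against each other.
Ca > Sr: they share group 2; the group trend gives Ca the larger value.
O > Ca: both effects reinforce here, so O is clearly the higher of the two.
N > O: this pair runs against the simple trend — see the exception note.
Note the exception: N has a higher first ionization energy than O, contrary to the simple trend — pairing an electron in O's 2p⁴ costs repulsion energy, so O ionizes more easily than half-filled N (2p³).
For reference (kJ/mol): N 1402, O 1314, Ca 590, Sr 550.
So from lowest to highest: Sr < Ca < O < N.

Sr, Ca, O, N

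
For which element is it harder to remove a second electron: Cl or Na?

Na

IE_2 is the cost of taking one more electron from the +1 cation: Cl⁺ still has 6 valence electrons; Na⁺ is the bare [Ne] core.
Core electrons are held far more tightly than valence electrons, so Na tops the IE_2 order.
Approximate IE_2 values (kJ/mol): Cl 2298, Na 4562.
Putting it together, IE_2: Cl < Na.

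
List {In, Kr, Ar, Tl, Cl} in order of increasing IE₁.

IE₁ increases left→right with effective nuclear charge and decreases top→bottom as the valence shell moves farther out.
These span different periods and groups, so the two trends combine.
Tl > In: this pair runs against the simple trend — see the exception note.
Cl > Tl: both effects reinforce here, so Cl is clearly the higher of the two.
Kr > Cl: period and group pull opposite ways; the across-period shift dominates (1351 vs 1251 kJ/mol).
Ar > Kr: Ar sits above Kr in group 18, so the down-group effect alone puts Ar higher.
Note the exception: Tl has a higher first ionization energy than In, contrary to the simple trend — relativistic 6s stabilisation and poor 4f/5d shielding distort the trend for the heavy p-block elements.
For reference (kJ/mol): Cl 1251, Ar 1521, Kr 1351, In 558, Tl 589.
So from lowest to highest: In < Tl < Cl < Kr < Ar.

In, Tl, Cl, Kr, Ar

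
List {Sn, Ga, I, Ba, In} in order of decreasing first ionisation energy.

Ga is in period 4, group 13; In is in period 5, group 13; Sn is in period 5, group 14; I is in period 5, group 17; Ba is in period 6, group 2.
Removing the outermost electron gets harder across a period and easier down a group.
Here both period and group differ, so the two effects have to be weighed against each other.
In > Ba: both effects reinforce here, so In is clearly the higher of the two.
Ga > In: they share group 13; the group trend gives Ga the larger value.
Sn > Ga: period and group pull opposite ways; the across-period shift dominates (709 vs 579 kJ/mol).
I > Sn: both are in period 5; the period trend gives I the larger value.
Approximate values (kJ/mol): Ga 579, In 558, Sn 709, I 1008, Ba 503.
So from highest to lowest: I > Sn > Ga > In > Ba.

I > Sn > Ga > In > Ba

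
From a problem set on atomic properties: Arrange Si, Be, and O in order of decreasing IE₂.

O > Be > Si

After 1 electron has been removed, what remains? Si⁺ still has 3 valence electrons; Be⁺ still has 1 valence electron; O⁺ still has 5 valence electrons.
All are still removing valence electrons, so compare the +1 ions as you would atoms: IE_2 generally rises across a period (higher Z_eff) and falls down a group (larger shell), subject to the usual subshell exceptions.
Valence configurations: Si⁺ [Ne]3s²3p¹, Be⁺ [He]2s¹, O⁺ [He]2s²2p³.
The numbers (kJ/mol): Si 1577, Be 1757, O 3388.
Hence IE_2: Si < Be < O.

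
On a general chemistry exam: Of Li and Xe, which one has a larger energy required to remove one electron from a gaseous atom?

Xe

Li is in period 2, group 1; Xe is in period 5, group 18.
First ionization energy rises across a period (greater Z_eff holds electrons more tightly) and falls down a group (valence electrons are farther from the nucleus).
Neither a single period nor a single group — weigh both effects.
Xe > Li: the two effects oppose for this pair; the across-period effect wins (1170 vs 520 kJ/mol).
Approximate values (kJ/mol): Li 520, Xe 1170.
So Xe has the larger energy required to remove one electron from a gaseous atom (Xe > Li).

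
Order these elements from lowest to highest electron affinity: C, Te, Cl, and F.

C is in period 2, group 14; F is in period 2, group 17; Cl is in period 3, group 17; Te is in period 5, group 16.
EA tends to increase across a period and decrease down a group, though the pattern is less regular than for IE or radius.
Here both period and group differ, so the two effects have to be weighed against each other.
Te > C: period and group pull opposite ways; the across-period shift dominates (190 vs 122 kJ/mol).
F > Te: relative to Te, both the across-period and down-group shifts push F's electron affinity up.
Cl > F: this pair runs against the simple trend — see the exception note.
Note the exception: Cl has a higher electron affinity than F, contrary to the simple trend — F's small 2p subshell makes the incoming electron feel strong e⁻–e⁻ repulsion, so Cl actually releases more energy on gaining an electron.
For reference (kJ/mol): C 122, F 328, Cl 349, Te 190.
So from lowest to highest: C < Te < F < Cl.

C < Te < F < Cl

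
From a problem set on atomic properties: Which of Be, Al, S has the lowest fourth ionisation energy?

The fourth ionization energy removes an electron from the +3 ion. For each element: Be³⁺ is already 1 electron into the core; Al³⁺ is the bare [Ne] core; S³⁺ still has 3 valence electrons.
Core electrons are held far more tightly than valence electrons, so Al and Be top the IE_4 order.
Tabulated IE_4 (kJ/mol): Be 21007, Al 11577, S 4556.
Putting it together, IE_4: S < Al < Be.

S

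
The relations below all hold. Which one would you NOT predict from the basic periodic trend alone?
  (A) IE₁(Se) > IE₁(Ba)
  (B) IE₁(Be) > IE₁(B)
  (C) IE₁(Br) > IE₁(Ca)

(B)

The general trend: IE₁ increases across a period and decreases down a group.
(A) Se (period 4, group 16) vs Ba (period 6, group 2): the stated order agrees with the simple trend.
(B) Be (period 2, group 2) vs B (period 2, group 13): the stated order contradicts the simple trend.
(C) Br (period 4, group 17) vs Ca (period 4, group 2): the stated order agrees with the simple trend.
The exception is (B): removing B's lone 2p electron is easier than breaking Be's filled 2s².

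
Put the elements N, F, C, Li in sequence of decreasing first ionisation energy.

Li is in period 2, group 1; C is in period 2, group 14; N is in period 2, group 15; F is in period 2, group 17.
Across a period the outer electron is held more tightly (higher IE₁); down a group it sits in a higher shell, more shielded, and comes off more easily.
All lie in period 2, so first ionization energy increases left to right.
So from highest to lowest: F > N > C > Li.

F > N > C > Li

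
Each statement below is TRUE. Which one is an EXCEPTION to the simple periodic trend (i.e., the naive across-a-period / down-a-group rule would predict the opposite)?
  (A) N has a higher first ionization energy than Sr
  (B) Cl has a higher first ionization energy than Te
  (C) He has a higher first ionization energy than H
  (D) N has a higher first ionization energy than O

(D)

The general trend: first ionization energy increases across a period and decreases down a group.
(A) N (period 2, group 15) vs Sr (period 5, group 2): the stated order agrees with the simple trend.
(B) Cl (period 3, group 17) vs Te (period 5, group 16): the stated order agrees with the simple trend.
(C) He (period 1, group 18) vs H (period 1, group 1): the stated order agrees with the simple trend.
(D) N (period 2, group 15) vs O (period 2, group 16): the stated order contradicts the simple trend.
The exception is (D): pairing an electron in O's 2p⁴ costs repulsion energy, so O ionizes more easily than half-filled N (2p³).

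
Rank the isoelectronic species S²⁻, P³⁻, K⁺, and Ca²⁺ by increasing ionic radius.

Ca²⁺ < K⁺ < S²⁻ < P³⁻

All of these have 18 electrons, so size is governed by nuclear charge alone: the more protons, the stronger the pull on the same electron cloud, and the smaller the ion.
Nuclear charges: Ca²⁺ (Z=20), K⁺ (Z=19), S²⁻ (Z=16), P³⁻ (Z=15).
Smallest to largest: Ca²⁺ < K⁺ < S²⁻ < P³⁻.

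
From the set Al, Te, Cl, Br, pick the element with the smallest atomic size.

Cl

Atomic radius shrinks across a period as nuclear charge pulls the same shell inward, and grows down a group as new shells are added.
These span different periods and groups, so the two trends combine.
Br > Cl: Br sits below Cl in group 17, so the down-group effect alone puts Br larger.
Al > Br: the two effects oppose for this pair; the across-period effect wins (126 vs 114 pm).
Te > Al: period and group pull opposite ways; the down-group shift dominates (136 vs 126 pm).
Tabulated atomic radius (pm): Al 126, Cl 99, Br 114, Te 136.
The smallest atomic size among these belongs to Cl.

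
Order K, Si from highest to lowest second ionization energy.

K > Si

IE_2 is the cost of taking one more electron from the +1 cation: K⁺ is the bare [Ar] core; Si⁺ still has 3 valence electrons.
Breaking into a closed-shell core is much more expensive than removing a leftover valence electron — K has the largest IE_2 here.
Approximate IE_2 values (kJ/mol): K 3052, Si 1577.
Putting it together, IE_2: Si < K.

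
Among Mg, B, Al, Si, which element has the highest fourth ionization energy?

B

The fourth ionization energy removes an electron from the +3 ion. For each element: Mg³⁺ is already 1 electron into the core; B³⁺ is the bare [He] core; Al³⁺ is the bare [Ne] core; Si³⁺ still has 1 valence electron.
Core electrons are held far more tightly than valence electrons, so Mg, Al and B top the IE_4 order.
The numbers (kJ/mol): Mg 10543, B 25026, Al 11577, Si 4356.
Putting it together, IE_4: Si < Mg < Al < B.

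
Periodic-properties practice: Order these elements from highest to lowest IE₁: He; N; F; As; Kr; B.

He, F, N, Kr, As, B

He is in period 1, group 18; B is in period 2, group 13; N is in period 2, group 15; F is in period 2, group 17; As is in period 4, group 15; Kr is in period 4, group 18.
IE₁ increases left→right with effective nuclear charge and decreases top→bottom as the valence shell moves farther out.
Neither a single period nor a single group — weigh both effects.
As > B: period and group pull opposite ways; the across-period shift dominates (947 vs 801 kJ/mol).
Kr > As: both are in period 4; the period trend gives Kr the larger value.
N > Kr: the two effects oppose for this pair; the down-group effect wins (1402 vs 1351 kJ/mol).
F > N: F lies to the right of N in period 2, so the across-period effect alone puts F higher.
He > F: both effects reinforce here, so He is clearly the higher of the two.
Approximate values (kJ/mol): He 2372, B 801, N 1402, F 1681, As 947, Kr 1351.
So from highest to lowest: He > F > N > Kr > As > B.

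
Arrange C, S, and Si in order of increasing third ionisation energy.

Consider each +2 ion: C²⁺ still has 2 valence electrons; S²⁺ still has 4 valence electrons; Si²⁺ still has 2 valence electrons.
All are still removing valence electrons, so compare the +2 ions as you would atoms: IE_3 generally rises across a period (higher Z_eff) and falls down a group (larger shell), subject to the usual subshell exceptions.
Valence configurations: C²⁺ [He]2s², S²⁺ [Ne]3s²3p², Si²⁺ [Ne]3s².
Approximate IE_3 values (kJ/mol): C 4620, S 3357, Si 3232.
Hence IE_3: Si < S < C.

Si, S, C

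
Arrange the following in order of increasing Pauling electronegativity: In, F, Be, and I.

Be, In, I, F

Be is in period 2, group 2; F is in period 2, group 17; In is in period 5, group 13; I is in period 5, group 17.
EN rises left→right (higher Z_eff, smaller atoms) and falls top→bottom (larger, more shielded atoms).
These span different periods and groups, so the two trends combine.
In > Be: period and group pull opposite ways; the across-period shift dominates (1.78 vs 1.57).
I > In: both are in period 5; the period trend gives I the larger value.
F > I: they share group 17; the group trend gives F the larger value.
For reference (Pauling): Be 1.57, F 3.98, In 1.78, I 2.66.
So from lowest to highest: Be < In < I < F.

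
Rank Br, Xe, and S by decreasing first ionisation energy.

Removing the outermost electron gets harder across a period and easier down a group.
A diagonal step moves right (one effect) and down (the opposite effect) at once.
Br > S: period and group pull opposite ways; the across-period shift dominates (1140 vs 1000 kJ/mol).
Xe > Br: period and group pull opposite ways; the across-period shift dominates (1170 vs 1140 kJ/mol).
Tabulated first ionization energy (kJ/mol): S 1000, Br 1140, Xe 1170.
So from highest to lowest: Xe > Br > S.

Xe, Br, S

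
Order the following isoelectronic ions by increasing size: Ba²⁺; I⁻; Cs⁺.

Ba²⁺, Cs⁺, I⁻

All of these have 54 electrons, so size is governed by nuclear charge alone: the more protons, the stronger the pull on the same electron cloud, and the smaller the ion.
Nuclear charges: Ba²⁺ (Z=56), Cs⁺ (Z=55), I⁻ (Z=53).
Smallest to largest: Ba²⁺ < Cs⁺ < I⁻.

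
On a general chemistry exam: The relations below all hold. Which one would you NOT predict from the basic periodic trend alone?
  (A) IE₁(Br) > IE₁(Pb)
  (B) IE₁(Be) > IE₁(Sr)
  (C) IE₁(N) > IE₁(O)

(C)

The general trend: first ionisation energy increases across a period and decreases down a group.
(A) Br (period 4, group 17) vs Pb (period 6, group 14): the stated order agrees with the simple trend.
(B) Be (period 2, group 2) vs Sr (period 5, group 2): the stated order agrees with the simple trend.
(C) N (period 2, group 15) vs O (period 2, group 16): the stated order contradicts the simple trend.
The exception is (C): pairing an electron in O's 2p⁴ costs repulsion energy, so O ionizes more easily than half-filled N (2p³).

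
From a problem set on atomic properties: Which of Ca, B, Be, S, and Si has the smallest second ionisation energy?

Ca

After 1 electron has been removed, what remains? Ca⁺ still has 1 valence electron; B⁺ still has 2 valence electrons; Be⁺ still has 1 valence electron; S⁺ still has 5 valence electrons; Si⁺ still has 3 valence electrons.
All are still removing valence electrons, so compare the +1 ions as you would atoms: IE_2 generally rises across a period (higher Z_eff) and falls down a group (larger shell), subject to the usual subshell exceptions.
Valence configurations: Ca⁺ [Ar]4s¹, B⁺ [He]2s², Be⁺ [He]2s¹, S⁺ [Ne]3s²3p³, Si⁺ [Ne]3s²3p¹.
Approximate IE_2 values (kJ/mol): Ca 1145, B 2427, Be 1757, S 2252, Si 1577.
So the second ionization energies run Ca < Si < Be < S < B.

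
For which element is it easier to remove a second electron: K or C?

Consider each +1 ion: K⁺ is the bare [Ar] core; C⁺ still has 3 valence electrons.
Breaking into a closed-shell core is much more expensive than removing a leftover valence electron — K has the largest IE_2 here.
Approximate IE_2 values (kJ/mol): K 3052, C 2353.
Putting it together, IE_2: C < K.

C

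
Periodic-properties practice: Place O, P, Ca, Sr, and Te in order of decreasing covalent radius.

Sr, Ca, Te, P, O

O is in period 2, group 16; P is in period 3, group 15; Ca is in period 4, group 2; Sr is in period 5, group 2; Te is in period 5, group 16.
Moving right in a period, electrons are added to the same shell under a stronger nuclear pull, so atoms get smaller; moving down, a new shell is opened and atoms get larger.
These span different periods and groups, so the two trends combine.
P > O: relative to O, both the across-period and down-group shifts push P's atomic radius up.
Te > P: period and group pull opposite ways; the down-group shift dominates (136 vs 111 pm).
Ca > Te: the two effects oppose for this pair; the across-period effect wins (171 vs 136 pm).
Sr > Ca: Sr sits below Ca in group 2, so the down-group effect alone puts Sr larger.
Tabulated atomic radius (pm): O 63, P 111, Ca 171, Sr 185, Te 136.
So from largest to smallest: Sr > Ca > Te > P > O.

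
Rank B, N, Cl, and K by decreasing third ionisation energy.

After 2 electrons have been removed, what remains? B²⁺ still has 1 valence electron; N²⁺ still has 3 valence electrons; Cl²⁺ still has 5 valence electrons; K²⁺ is already 1 electron into the core.
Usually core removal costs more than valence removal, but here the competition is close: a tightly held n=2 valence electron can cost more to remove than an n=3 core electron, so the actual values have to decide it.
Valence configurations: B²⁺ [He]2s¹, N²⁺ [He]2s²2p¹, Cl²⁺ [Ne]3s²3p³.
Approximate IE_3 values (kJ/mol): B 3660, N 4578, Cl 3822, K 4420.
Overall IE_3 order: B < Cl < K < N.

N > K > Cl > B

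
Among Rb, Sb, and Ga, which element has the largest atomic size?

Rb

Atomic radius shrinks across a period as nuclear charge pulls the same shell inward, and grows down a group as new shells are added.
These span different periods and groups, so the two trends combine.
Sb > Ga: period and group pull opposite ways; the down-group shift dominates (140 vs 124 pm).
Rb > Sb: both are in period 5; the period trend gives Rb the larger value.
Tabulated atomic radius (pm): Ga 124, Rb 210, Sb 140.
The largest atomic size among these belongs to Rb.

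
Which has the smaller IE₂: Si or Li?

The second ionization energy removes an electron from the +1 ion. For each element: Si⁺ still has 3 valence electrons; Li⁺ is the bare [He] core.
Breaking into a closed-shell core is much more expensive than removing a leftover valence electron — Li has the largest IE_2 here.
Tabulated IE_2 (kJ/mol): Si 1577, Li 7298.
Overall IE_2 order: Si < Li.

Si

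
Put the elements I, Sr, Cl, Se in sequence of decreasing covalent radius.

Sr > I > Se > Cl

Cl is in period 3, group 17; Se is in period 4, group 16; Sr is in period 5, group 2; I is in period 5, group 17.
Radius decreases left→right (rising Z_eff, same n) and increases top→bottom (higher n).
Here both period and group differ, so the two effects have to be weighed against each other.
Se > Cl: relative to Cl, both the across-period and down-group shifts push Se's atomic radius up.
I > Se: period and group pull opposite ways; the down-group shift dominates (133 vs 116 pm).
Sr > I: both are in period 5; the period trend gives Sr the larger value.
Approximate values (pm): Cl 99, Se 116, Sr 185, I 133.
So from largest to smallest: Sr > I > Se > Cl.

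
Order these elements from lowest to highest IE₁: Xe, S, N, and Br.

S < Br < Xe < N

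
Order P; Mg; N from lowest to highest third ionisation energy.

P, N, Mg

Consider each +2 ion: P²⁺ still has 3 valence electrons; Mg²⁺ is the bare [Ne] core; N²⁺ still has 3 valence electrons.
Breaking into a closed-shell core is much more expensive than removing a leftover valence electron — Mg has the largest IE_3 here.
Valence configurations: P²⁺ [Ne]3s²3p¹, N²⁺ [He]2s²2p¹.
The numbers (kJ/mol): P 2914, Mg 7733, N 4578.
Hence IE_3: P < N < Mg.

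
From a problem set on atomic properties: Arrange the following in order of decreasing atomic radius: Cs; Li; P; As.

Cs, Li, As, P

Li is in period 2, group 1; P is in period 3, group 15; As is in period 4, group 15; Cs is in period 6, group 1.
Across a period the added protons contract the valence shell; down a group each new principal shell makes the atom larger.
These span different periods and groups, so the two trends combine.
As > P: they share group 15; the group trend gives As the larger value.
Li > As: the two effects oppose for this pair; the across-period effect wins (133 vs 121 pm).
Cs > Li: they share group 1; the group trend gives Cs the larger value.
For reference (pm): Li 133, P 111, As 121, Cs 232.
So from largest to smallest: Cs > Li > As > P.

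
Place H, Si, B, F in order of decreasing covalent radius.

Si, B, F, H

H is in period 1, group 1; B is in period 2, group 13; F is in period 2, group 17; Si is in period 3, group 14.
Across a period the added protons contract the valence shell; down a group each new principal shell makes the atom larger.
Here both period and group differ, so the two effects have to be weighed against each other.
F > H: period and group pull opposite ways; the down-group shift dominates (64 vs 32 pm).
B > F: both are in period 2; the period trend gives B the larger value.
Si > B: the two effects oppose for this pair; the down-group effect wins (116 vs 85 pm).
Approximate values (pm): H 32, B 85, F 64, Si 116.
So from largest to smallest: Si > B > F > H.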